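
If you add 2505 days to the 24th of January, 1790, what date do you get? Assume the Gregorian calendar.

December 3, 1796

+365 (one year) → Jan 24, 1791 (2140 left).
+365 (one year) → Jan 24, 1792 (1775 left).
+366 (one year; includes Feb 29, 1792) → Jan 24, 1793 (1409 left).
+365 (one year) → Jan 24, 1794 (1044 left).
+365 (one year) → Jan 24, 1795 (679 left).
+365 (one year) → Jan 24, 1796 (314 left).
Jan has 31 days: +8 → Feb 1, 1796 (306 left).
Feb has 29 days: +29 → Mar 1, 1796 (277 left).
Mar has 31 days: +31 → Apr 1, 1796 (246 left).
Apr has 30 days: +30 → May 1, 1796 (216 left).
May has 31 days: +31 → Jun 1, 1796 (185 left).
Jun has 30 days: +30 → Jul 1, 1796 (155 left).
Jul has 31 days: +31 → Aug 1, 1796 (124 left).
Aug has 31 days: +31 → Sep 1, 1796 (93 left).
Sep has 30 days: +30 → Oct 1, 1796 (63 left).
Oct has 31 days: +31 → Nov 1, 1796 (32 left).
Nov has 30 days: +30 → Dec 1, 1796 (2 left).
+2 → Dec 3, 1796.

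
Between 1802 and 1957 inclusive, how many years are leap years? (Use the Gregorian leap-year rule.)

Multiples of 4 in [1802,1957]: 39.
Of those, multiples of 100: 1 (not leap unless ÷400).
Multiples of 400: 0.
Leap years = 39 − 1 + 0 = 38.

38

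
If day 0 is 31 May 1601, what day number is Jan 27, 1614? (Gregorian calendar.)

4624

May 31, 1601 → May 31, 1602: 365 days.
May 31, 1602 → May 31, 1603: 365 days.
May 31, 1603 → May 31, 1604: 366 days (Feb 29, 1604 is in that span).
May 31, 1604 → May 31, 1605: 365 days.
May 31, 1605 → May 31, 1606: 365 days.
May 31, 1606 → May 31, 1607: 365 days.
May 31, 1607 → May 31, 1608: 366 days (Feb 29, 1608 is in that span).
May 31, 1608 → May 31, 1609: 365 days.
May 31, 1609 → May 31, 1610: 365 days.
May 31, 1610 → May 31, 1611: 365 days.
May 31, 1611 → May 31, 1612: 366 days (Feb 29, 1612 is in that span).
May 31, 1612 → May 31, 1613: 365 days.
May 31, 1613 → Jun 30, 1613: 30 days (May has 31).
Jun 30, 1613 → Jul 30, 1613: 30 days (June has 30).
Jul 30, 1613 → Aug 30, 1613: 31 days (July has 31).
Aug 30, 1613 → Sep 30, 1613: 31 days (August has 31).
Sep 30, 1613 → Oct 30, 1613: 30 days (September has 30).
Oct 30, 1613 → Nov 30, 1613: 31 days (October has 31).
Nov 30, 1613 → Dec 30, 1613: 30 days (November has 30).
Dec 30, 1613 → Jan 27, 1614: 28 days.
Total: 4624 days.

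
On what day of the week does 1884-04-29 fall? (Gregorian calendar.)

Doomsday rule: the anchor day for the 1800s is Friday. For year 84: 84÷12 = 7 r 0, and 0÷4 = 0, so 7+0+0 = 7.
Friday + 7 ≡ Friday — that's 1884's doomsday.
In April the doomsday date is Apr 4.
Apr 29 is 25 days after Apr 4; 25 mod 7 = 4, so Friday + 4 = Tuesday.

Tuesday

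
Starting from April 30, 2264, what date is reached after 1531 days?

July 9, 2268

+365 (one year) → Apr 30, 2265 (1166 left).
+365 (one year) → Apr 30, 2266 (801 left).
+365 (one year) → Apr 30, 2267 (436 left).
+366 (one year; includes Feb 29, 2268) → Apr 30, 2268 (70 left).
Apr has 30 days: +1 → May 1, 2268 (69 left).
May has 31 days: +31 → Jun 1, 2268 (38 left).
Jun has 30 days: +30 → Jul 1, 2268 (8 left).
+8 → Jul 9, 2268.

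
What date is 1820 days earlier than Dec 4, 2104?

December 10, 2099

−366 (one year; includes Feb 29, 2104) → Dec 4, 2103 (1454 left).
−365 (one year) → Dec 4, 2102 (1089 left).
−365 (one year) → Dec 4, 2101 (724 left).
−365 (one year) → Dec 4, 2100 (359 left).
−4 → Nov 30, 2100 (end of Nov, 30 days; 355 left).
−30 → Oct 31, 2100 (end of Oct, 31 days; 325 left).
−31 → Sep 30, 2100 (end of Sep, 30 days; 294 left).
−30 → Aug 31, 2100 (end of Aug, 31 days; 264 left).
−31 → Jul 31, 2100 (end of Jul, 31 days; 233 left).
−31 → Jun 30, 2100 (end of Jun, 30 days; 202 left).
−30 → May 31, 2100 (end of May, 31 days; 172 left).
−31 → Apr 30, 2100 (end of Apr, 30 days; 141 left).
−30 → Mar 31, 2100 (end of Mar, 31 days; 111 left).
−31 → Feb 28, 2100 (end of Feb, 28 days; 80 left).
−28 → Jan 31, 2100 (end of Jan, 31 days; 52 left).
−31 → Dec 31, 2099 (end of Dec, 31 days; 21 left).
−21 → Dec 10, 2099.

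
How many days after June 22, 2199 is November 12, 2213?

Jun 22, 2199 → Jun 22, 2200: 365 days.
Jun 22, 2200 → Jun 22, 2201: 365 days.
Jun 22, 2201 → Jun 22, 2202: 365 days.
Jun 22, 2202 → Jun 22, 2203: 365 days.
Jun 22, 2203 → Jun 22, 2204: 366 days (Feb 29, 2204 is in that span).
Jun 22, 2204 → Jun 22, 2205: 365 days.
Jun 22, 2205 → Jun 22, 2206: 365 days.
Jun 22, 2206 → Jun 22, 2207: 365 days.
Jun 22, 2207 → Jun 22, 2208: 366 days (Feb 29, 2208 is in that span).
Jun 22, 2208 → Jun 22, 2209: 365 days.
Jun 22, 2209 → Jun 22, 2210: 365 days.
Jun 22, 2210 → Jun 22, 2211: 365 days.
Jun 22, 2211 → Jun 22, 2212: 366 days (Feb 29, 2212 is in that span).
Jun 22, 2212 → Jun 22, 2213: 365 days.
Jun 22, 2213 → Jul 22, 2213: 30 days (June has 30).
Jul 22, 2213 → Aug 22, 2213: 31 days (July has 31).
Aug 22, 2213 → Sep 22, 2213: 31 days (August has 31).
Sep 22, 2213 → Oct 22, 2213: 30 days (September has 30).
Oct 22, 2213 → Nov 12, 2213: 21 days.
Total: 5256 days.

5256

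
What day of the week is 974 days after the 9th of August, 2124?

Thursday

First find the weekday of Aug 9, 2124. Doomsday rule: the anchor day for the 2100s is Sunday. For year 24: 24÷12 = 2 r 0, and 0÷4 = 0, so 2+0+0 = 2.
Sunday + 2 ≡ Tuesday — that's 2124's doomsday.
In August the doomsday date is Aug 8.
Aug 9 is 1 day after Aug 8; 1 mod 7 = 1, so Tuesday + 1 = Wednesday.
974 mod 7 = 1, so 974 days after a Wednesday is Wednesday + 1 = Thursday.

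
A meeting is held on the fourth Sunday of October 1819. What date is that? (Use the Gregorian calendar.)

October 1, 1819 is a Friday.
The first Sunday is therefore October 3 (2 days later).
The fourth Sunday is 3 + 3×7 = October 24.

October 24, 1819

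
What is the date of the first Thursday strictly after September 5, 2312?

Sep 5, 2312 is a Thursday.
From Thursday to the next Thursday is 7 days.
Sep 5, 2312 + 7 = Sep 12, 2312.

September 12, 2312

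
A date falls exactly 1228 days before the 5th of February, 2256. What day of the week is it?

First find the weekday of Feb 5, 2256. Doomsday rule: the anchor day for the 2200s is Friday. For year 56: 56÷12 = 4 r 8, and 8÷4 = 2, so 4+8+2 = 14.
Friday + 14 ≡ Friday — that's 2256's doomsday.
In February the doomsday date is Feb 29 (2256 is a leap year (divisible by 4)).
Feb 5 is 24 days before Feb 29; 24 mod 7 = 3, so Friday − 3 = Tuesday.
1228 mod 7 = 3, so 1228 days before a Tuesday is Tuesday − 3 = Saturday.

Saturday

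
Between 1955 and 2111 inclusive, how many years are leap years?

38

Multiples of 4 in [1955,2111]: 39.
Of those, multiples of 100: 2 (not leap unless ÷400).
Multiples of 400: 1.
Leap years = 39 − 2 + 1 = 38.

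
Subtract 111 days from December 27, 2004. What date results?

September 7, 2004

−27 → Nov 30, 2004 (end of Nov, 30 days; 84 left).
−30 → Oct 31, 2004 (end of Oct, 31 days; 54 left).
−31 → Sep 30, 2004 (end of Sep, 30 days; 23 left).
−23 → Sep 7, 2004.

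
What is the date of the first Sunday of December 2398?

December 6, 2398

December 1, 2398 is a Tuesday.
The first Sunday is therefore December 6 (5 days later).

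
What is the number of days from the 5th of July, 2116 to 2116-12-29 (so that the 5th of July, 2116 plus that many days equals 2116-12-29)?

177

Jul 5, 2116 → Aug 5, 2116: 31 days (July has 31).
Aug 5, 2116 → Sep 5, 2116: 31 days (August has 31).
Sep 5, 2116 → Oct 5, 2116: 30 days (September has 30).
Oct 5, 2116 → Nov 5, 2116: 31 days (October has 31).
Nov 5, 2116 → Dec 5, 2116: 30 days (November has 30).
Dec 5, 2116 → Dec 29, 2116: 24 days.
Total: 177 days.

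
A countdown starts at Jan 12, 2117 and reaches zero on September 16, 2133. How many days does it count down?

Jan 12, 2117 → Jan 12, 2118: 365 days.
Jan 12, 2118 → Jan 12, 2119: 365 days.
Jan 12, 2119 → Jan 12, 2120: 365 days.
Jan 12, 2120 → Jan 12, 2121: 366 days (Feb 29, 2120 is in that span).
Jan 12, 2121 → Jan 12, 2122: 365 days.
Jan 12, 2122 → Jan 12, 2123: 365 days.
Jan 12, 2123 → Jan 12, 2124: 365 days.
Jan 12, 2124 → Jan 12, 2125: 366 days (Feb 29, 2124 is in that span).
Jan 12, 2125 → Jan 12, 2126: 365 days.
Jan 12, 2126 → Jan 12, 2127: 365 days.
Jan 12, 2127 → Jan 12, 2128: 365 days.
Jan 12, 2128 → Jan 12, 2129: 366 days (Feb 29, 2128 is in that span).
Jan 12, 2129 → Jan 12, 2130: 365 days.
Jan 12, 2130 → Jan 12, 2131: 365 days.
Jan 12, 2131 → Jan 12, 2132: 365 days.
Jan 12, 2132 → Jan 12, 2133: 366 days (Feb 29, 2132 is in that span).
Jan 12, 2133 → Feb 12, 2133: 31 days (January has 31).
Feb 12, 2133 → Mar 12, 2133: 28 days (February has 28).
Mar 12, 2133 → Apr 12, 2133: 31 days (March has 31).
Apr 12, 2133 → May 12, 2133: 30 days (April has 30).
May 12, 2133 → Jun 12, 2133: 31 days (May has 31).
Jun 12, 2133 → Jul 12, 2133: 30 days (June has 30).
Jul 12, 2133 → Aug 12, 2133: 31 days (July has 31).
Aug 12, 2133 → Sep 12, 2133: 31 days (August has 31).
Sep 12, 2133 → Sep 16, 2133: 4 days.
Total: 6091 days.

6091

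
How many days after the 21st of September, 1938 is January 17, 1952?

Sep 21, 1938 → Sep 21, 1939: 365 days.
Sep 21, 1939 → Sep 21, 1940: 366 days (Feb 29, 1940 is in that span).
Sep 21, 1940 → Sep 21, 1941: 365 days.
Sep 21, 1941 → Sep 21, 1942: 365 days.
Sep 21, 1942 → Sep 21, 1943: 365 days.
Sep 21, 1943 → Sep 21, 1944: 366 days (Feb 29, 1944 is in that span).
Sep 21, 1944 → Sep 21, 1945: 365 days.
Sep 21, 1945 → Sep 21, 1946: 365 days.
Sep 21, 1946 → Sep 21, 1947: 365 days.
Sep 21, 1947 → Sep 21, 1948: 366 days (Feb 29, 1948 is in that span).
Sep 21, 1948 → Sep 21, 1949: 365 days.
Sep 21, 1949 → Sep 21, 1950: 365 days.
Sep 21, 1950 → Sep 21, 1951: 365 days.
Sep 21, 1951 → Oct 21, 1951: 30 days (September has 30).
Oct 21, 1951 → Nov 21, 1951: 31 days (October has 31).
Nov 21, 1951 → Dec 21, 1951: 30 days (November has 30).
Dec 21, 1951 → Jan 17, 1952: 27 days.
Total: 4866 days.

4866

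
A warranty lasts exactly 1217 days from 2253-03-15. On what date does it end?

July 14, 2256

+365 (one year) → Mar 15, 2254 (852 left).
+365 (one year) → Mar 15, 2255 (487 left).
+366 (one year; includes Feb 29, 2256) → Mar 15, 2256 (121 left).
Mar has 31 days: +17 → Apr 1, 2256 (104 left).
Apr has 30 days: +30 → May 1, 2256 (74 left).
May has 31 days: +31 → Jun 1, 2256 (43 left).
Jun has 30 days: +30 → Jul 1, 2256 (13 left).
+13 → Jul 14, 2256.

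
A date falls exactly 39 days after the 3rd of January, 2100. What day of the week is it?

First find the weekday of Jan 3, 2100. Doomsday rule: the anchor day for the 2100s is Sunday. For year 00: 0÷12 = 0 r 0, and 0÷4 = 0, so 0+0+0 = 0.
Sunday + 0 ≡ Sunday — that's 2100's doomsday.
In January the doomsday date is Jan 3 (2100 is not a leap year (divisible by 100 but not 400)).
Jan 3 is the doomsday itself: Sunday.
39 mod 7 = 4, so 39 days after a Sunday is Sunday + 4 = Thursday.

Thursday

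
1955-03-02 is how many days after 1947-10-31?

2679

Oct 31, 1947 → Oct 31, 1948: 366 days (Feb 29, 1948 is in that span).
Oct 31, 1948 → Oct 31, 1949: 365 days.
Oct 31, 1949 → Oct 31, 1950: 365 days.
Oct 31, 1950 → Oct 31, 1951: 365 days.
Oct 31, 1951 → Oct 31, 1952: 366 days (Feb 29, 1952 is in that span).
Oct 31, 1952 → Oct 31, 1953: 365 days.
Oct 31, 1953 → Oct 31, 1954: 365 days.
Oct 31, 1954 → Nov 30, 1954: 30 days (October has 31).
Nov 30, 1954 → Dec 30, 1954: 30 days (November has 30).
Dec 30, 1954 → Jan 30, 1955: 31 days (December has 31).
Jan 30, 1955 → Feb 28, 1955: 29 days (January has 31).
Feb 28, 1955 → Mar 2, 1955: 2 days.
Total: 2679 days.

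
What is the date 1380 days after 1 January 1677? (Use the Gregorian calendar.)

+365 (one year) → Jan 1, 1678 (1015 left).
+365 (one year) → Jan 1, 1679 (650 left).
+365 (one year) → Jan 1, 1680 (285 left).
Jan has 31 days: +31 → Feb 1, 1680 (254 left).
Feb has 29 days: +29 → Mar 1, 1680 (225 left).
Mar has 31 days: +31 → Apr 1, 1680 (194 left).
Apr has 30 days: +30 → May 1, 1680 (164 left).
May has 31 days: +31 → Jun 1, 1680 (133 left).
Jun has 30 days: +30 → Jul 1, 1680 (103 left).
Jul has 31 days: +31 → Aug 1, 1680 (72 left).
Aug has 31 days: +31 → Sep 1, 1680 (41 left).
Sep has 30 days: +30 → Oct 1, 1680 (11 left).
+11 → Oct 12, 1680.

October 12, 1680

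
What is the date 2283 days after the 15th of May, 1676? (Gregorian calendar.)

+365 (one year) → May 15, 1677 (1918 left).
+365 (one year) → May 15, 1678 (1553 left).
+365 (one year) → May 15, 1679 (1188 left).
+366 (one year; includes Feb 29, 1680) → May 15, 1680 (822 left).
+365 (one year) → May 15, 1681 (457 left).
+365 (one year) → May 15, 1682 (92 left).
May has 31 days: +17 → Jun 1, 1682 (75 left).
Jun has 30 days: +30 → Jul 1, 1682 (45 left).
Jul has 31 days: +31 → Aug 1, 1682 (14 left).
+14 → Aug 15, 1682.

August 15, 1682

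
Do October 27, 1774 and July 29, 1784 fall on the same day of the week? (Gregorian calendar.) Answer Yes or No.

Yes

From Oct 27, 1774 to Jul 29, 1784 is 3563 days.
3563 mod 7 = 0, so they are the same weekday.
(Oct 27, 1774 is a Thursday; Jul 29, 1784 is a Thursday.)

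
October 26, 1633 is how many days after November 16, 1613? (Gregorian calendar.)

7284

Nov 16, 1613 → Nov 16, 1614: 365 days.
Nov 16, 1614 → Nov 16, 1615: 365 days.
Nov 16, 1615 → Nov 16, 1616: 366 days (Feb 29, 1616 is in that span).
Nov 16, 1616 → Nov 16, 1617: 365 days.
Nov 16, 1617 → Nov 16, 1618: 365 days.
Nov 16, 1618 → Nov 16, 1619: 365 days.
Nov 16, 1619 → Nov 16, 1620: 366 days (Feb 29, 1620 is in that span).
Nov 16, 1620 → Nov 16, 1621: 365 days.
Nov 16, 1621 → Nov 16, 1622: 365 days.
Nov 16, 1622 → Nov 16, 1623: 365 days.
Nov 16, 1623 → Nov 16, 1624: 366 days (Feb 29, 1624 is in that span).
Nov 16, 1624 → Nov 16, 1625: 365 days.
Nov 16, 1625 → Nov 16, 1626: 365 days.
Nov 16, 1626 → Nov 16, 1627: 365 days.
Nov 16, 1627 → Nov 16, 1628: 366 days (Feb 29, 1628 is in that span).
Nov 16, 1628 → Nov 16, 1629: 365 days.
Nov 16, 1629 → Nov 16, 1630: 365 days.
Nov 16, 1630 → Nov 16, 1631: 365 days.
Nov 16, 1631 → Nov 16, 1632: 366 days (Feb 29, 1632 is in that span).
Nov 16, 1632 → Dec 16, 1632: 30 days (November has 30).
Dec 16, 1632 → Jan 16, 1633: 31 days (December has 31).
Jan 16, 1633 → Feb 16, 1633: 31 days (January has 31).
Feb 16, 1633 → Mar 16, 1633: 28 days (February has 28).
Mar 16, 1633 → Apr 16, 1633: 31 days (March has 31).
Apr 16, 1633 → May 16, 1633: 30 days (April has 30).
May 16, 1633 → Jun 16, 1633: 31 days (May has 31).
Jun 16, 1633 → Jul 16, 1633: 30 days (June has 30).
Jul 16, 1633 → Aug 16, 1633: 31 days (July has 31).
Aug 16, 1633 → Sep 16, 1633: 31 days (August has 31).
Sep 16, 1633 → Oct 16, 1633: 30 days (September has 30).
Oct 16, 1633 → Oct 26, 1633: 10 days.
Total: 7284 days.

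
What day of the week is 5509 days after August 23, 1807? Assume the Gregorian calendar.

Sunday

Aug 23, 1807 is a Sunday.
5509 mod 7 = 0, so 5509 days after a Sunday is Sunday + 0 = Sunday.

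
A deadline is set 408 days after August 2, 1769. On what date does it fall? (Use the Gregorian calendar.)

+365 (one year) → Aug 2, 1770 (43 left).
Aug has 31 days: +30 → Sep 1, 1770 (13 left).
+13 → Sep 14, 1770.

September 14, 1770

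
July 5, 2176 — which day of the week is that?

Friday

January 1, 2176 is a Monday.
Jan 1, 2176 → Feb 1, 2176: 31 days (January has 31).
Feb 1, 2176 → Mar 1, 2176: 29 days (February has 29).
Mar 1, 2176 → Apr 1, 2176: 31 days (March has 31).
Apr 1, 2176 → May 1, 2176: 30 days (April has 30).
May 1, 2176 → Jun 1, 2176: 31 days (May has 31).
Jun 1, 2176 → Jul 1, 2176: 30 days (June has 30).
Jul 1, 2176 → Jul 5, 2176: 4 days.
Total: 186 days.
186 mod 7 = 4, so Monday + 4 = Friday.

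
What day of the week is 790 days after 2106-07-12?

Jul 12, 2106 is a Monday.
790 mod 7 = 6, so 790 days after a Monday is Monday + 6 = Sunday.

Sunday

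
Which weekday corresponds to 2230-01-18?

Doomsday rule: the anchor day for the 2200s is Friday. For year 30: 30÷12 = 2 r 6, and 6÷4 = 1, so 2+6+1 = 9.
Friday + 9 ≡ Sunday — that's 2230's doomsday.
In January the doomsday date is Jan 3 (2230 is not a leap year).
Jan 18 is 15 days after Jan 3; 15 mod 7 = 1, so Sunday + 1 = Monday.

Monday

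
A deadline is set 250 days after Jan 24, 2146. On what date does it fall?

Jan has 31 days: +8 → Feb 1, 2146 (242 left).
Feb has 28 days: +28 → Mar 1, 2146 (214 left).
Mar has 31 days: +31 → Apr 1, 2146 (183 left).
Apr has 30 days: +30 → May 1, 2146 (153 left).
May has 31 days: +31 → Jun 1, 2146 (122 left).
Jun has 30 days: +30 → Jul 1, 2146 (92 left).
Jul has 31 days: +31 → Aug 1, 2146 (61 left).
Aug has 31 days: +31 → Sep 1, 2146 (30 left).
Sep has 30 days: +30 → Oct 1, 2146 (0 left).

October 1, 2146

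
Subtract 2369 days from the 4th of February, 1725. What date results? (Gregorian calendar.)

−366 (one year; includes Feb 29, 1724) → Feb 4, 1724 (2003 left).
−365 (one year) → Feb 4, 1723 (1638 left).
−365 (one year) → Feb 4, 1722 (1273 left).
−365 (one year) → Feb 4, 1721 (908 left).
−366 (one year; includes Feb 29, 1720) → Feb 4, 1720 (542 left).
−365 (one year) → Feb 4, 1719 (177 left).
−4 → Jan 31, 1719 (end of Jan, 31 days; 173 left).
−31 → Dec 31, 1718 (end of Dec, 31 days; 142 left).
−31 → Nov 30, 1718 (end of Nov, 30 days; 111 left).
−30 → Oct 31, 1718 (end of Oct, 31 days; 81 left).
−31 → Sep 30, 1718 (end of Sep, 30 days; 50 left).
−30 → Aug 31, 1718 (end of Aug, 31 days; 20 left).
−20 → Aug 11, 1718.

August 11, 1718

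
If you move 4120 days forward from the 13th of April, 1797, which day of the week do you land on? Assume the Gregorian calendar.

Apr 13, 1797 is a Thursday.
4120 mod 7 = 4, so 4120 days after a Thursday is Thursday + 4 = Monday.

Monday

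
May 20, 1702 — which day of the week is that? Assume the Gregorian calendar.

Doomsday rule: the anchor day for the 1700s is Sunday. For year 02: 2÷12 = 0 r 2, and 2÷4 = 0, so 0+2+0 = 2.
Sunday + 2 ≡ Tuesday — that's 1702's doomsday.
In May the doomsday date is May 9.
May 20 is 11 days after May 9; 11 mod 7 = 4, so Tuesday + 4 = Saturday.

Saturday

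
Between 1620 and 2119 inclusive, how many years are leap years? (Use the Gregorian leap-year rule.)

121

Multiples of 4 in [1620,2119]: 125.
Of those, multiples of 100: 5 (not leap unless ÷400).
Multiples of 400: 1.
Leap years = 125 − 5 + 1 = 121.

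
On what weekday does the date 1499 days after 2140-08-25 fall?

Friday

Aug 25, 2140 is a Thursday.
1499 mod 7 = 1, so 1499 days after a Thursday is Thursday + 1 = Friday.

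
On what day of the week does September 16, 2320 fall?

Doomsday rule: the anchor day for the 2300s is Wednesday. For year 20: 20÷12 = 1 r 8, and 8÷4 = 2, so 1+8+2 = 11.
Wednesday + 11 ≡ Sunday — that's 2320's doomsday.
In September the doomsday date is Sep 5.
Sep 16 is 11 days after Sep 5; 11 mod 7 = 4, so Sunday + 4 = Thursday.

Thursday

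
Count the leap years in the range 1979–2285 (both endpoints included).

Multiples of 4 in [1979,2285]: 77.
Of those, multiples of 100: 3 (not leap unless ÷400).
Multiples of 400: 1.
Leap years = 77 − 3 + 1 = 75.

75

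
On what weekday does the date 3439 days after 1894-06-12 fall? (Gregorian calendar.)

Thursday

First find the weekday of Jun 12, 1894. Doomsday rule: the anchor day for the 1800s is Friday. For year 94: 94÷12 = 7 r 10, and 10÷4 = 2, so 7+10+2 = 19.
Friday + 19 ≡ Wednesday — that's 1894's doomsday.
In June the doomsday date is Jun 6.
Jun 12 is 6 days after Jun 6; 6 mod 7 = 6, so Wednesday + 6 = Tuesday.
3439 mod 7 = 2, so 3439 days after a Tuesday is Tuesday + 2 = Thursday.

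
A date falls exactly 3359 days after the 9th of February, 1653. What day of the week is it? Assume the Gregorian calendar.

Saturday

First find the weekday of Feb 9, 1653. Doomsday rule: the anchor day for the 1600s is Tuesday. For year 53: 53÷12 = 4 r 5, and 5÷4 = 1, so 4+5+1 = 10.
Tuesday + 10 ≡ Friday — that's 1653's doomsday.
In February the doomsday date is Feb 28 (1653 is not a leap year).
Feb 9 is 19 days before Feb 28; 19 mod 7 = 5, so Friday − 5 = Sunday.
3359 mod 7 = 6, so 3359 days after a Sunday is Sunday + 6 = Saturday.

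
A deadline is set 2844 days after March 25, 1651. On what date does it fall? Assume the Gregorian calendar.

January 6, 1659

+366 (one year; includes Feb 29, 1652) → Mar 25, 1652 (2478 left).
+365 (one year) → Mar 25, 1653 (2113 left).
+365 (one year) → Mar 25, 1654 (1748 left).
+365 (one year) → Mar 25, 1655 (1383 left).
+366 (one year; includes Feb 29, 1656) → Mar 25, 1656 (1017 left).
+365 (one year) → Mar 25, 1657 (652 left).
+365 (one year) → Mar 25, 1658 (287 left).
Mar has 31 days: +7 → Apr 1, 1658 (280 left).
Apr has 30 days: +30 → May 1, 1658 (250 left).
May has 31 days: +31 → Jun 1, 1658 (219 left).
Jun has 30 days: +30 → Jul 1, 1658 (189 left).
Jul has 31 days: +31 → Aug 1, 1658 (158 left).
Aug has 31 days: +31 → Sep 1, 1658 (127 left).
Sep has 30 days: +30 → Oct 1, 1658 (97 left).
Oct has 31 days: +31 → Nov 1, 1658 (66 left).
Nov has 30 days: +30 → Dec 1, 1658 (36 left).
Dec has 31 days: +31 → Jan 1, 1659 (5 left).
+5 → Jan 6, 1659.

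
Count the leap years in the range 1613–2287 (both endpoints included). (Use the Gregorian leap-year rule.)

163

Multiples of 4 in [1613,2287]: 168.
Of those, multiples of 100: 6 (not leap unless ÷400).
Multiples of 400: 1.
Leap years = 168 − 6 + 1 = 163.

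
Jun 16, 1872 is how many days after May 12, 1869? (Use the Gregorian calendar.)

May 12, 1869 → May 12, 1870: 365 days.
May 12, 1870 → May 12, 1871: 365 days.
May 12, 1871 → May 12, 1872: 366 days (Feb 29, 1872 is in that span).
May 12, 1872 → Jun 12, 1872: 31 days (May has 31).
Jun 12, 1872 → Jun 16, 1872: 4 days.
Total: 1131 days.

1131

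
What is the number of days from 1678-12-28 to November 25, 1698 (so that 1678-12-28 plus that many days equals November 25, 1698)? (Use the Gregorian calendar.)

7272

Dec 28, 1678 → Dec 28, 1679: 365 days.
Dec 28, 1679 → Dec 28, 1680: 366 days (Feb 29, 1680 is in that span).
Dec 28, 1680 → Dec 28, 1681: 365 days.
Dec 28, 1681 → Dec 28, 1682: 365 days.
Dec 28, 1682 → Dec 28, 1683: 365 days.
Dec 28, 1683 → Dec 28, 1684: 366 days (Feb 29, 1684 is in that span).
Dec 28, 1684 → Dec 28, 1685: 365 days.
Dec 28, 1685 → Dec 28, 1686: 365 days.
Dec 28, 1686 → Dec 28, 1687: 365 days.
Dec 28, 1687 → Dec 28, 1688: 366 days (Feb 29, 1688 is in that span).
Dec 28, 1688 → Dec 28, 1689: 365 days.
Dec 28, 1689 → Dec 28, 1690: 365 days.
Dec 28, 1690 → Dec 28, 1691: 365 days.
Dec 28, 1691 → Dec 28, 1692: 366 days (Feb 29, 1692 is in that span).
Dec 28, 1692 → Dec 28, 1693: 365 days.
Dec 28, 1693 → Dec 28, 1694: 365 days.
Dec 28, 1694 → Dec 28, 1695: 365 days.
Dec 28, 1695 → Dec 28, 1696: 366 days (Feb 29, 1696 is in that span).
Dec 28, 1696 → Dec 28, 1697: 365 days.
Dec 28, 1697 → Jan 28, 1698: 31 days (December has 31).
Jan 28, 1698 → Feb 28, 1698: 31 days (January has 31).
Feb 28, 1698 → Mar 28, 1698: 28 days (February has 28).
Mar 28, 1698 → Apr 28, 1698: 31 days (March has 31).
Apr 28, 1698 → May 28, 1698: 30 days (April has 30).
May 28, 1698 → Jun 28, 1698: 31 days (May has 31).
Jun 28, 1698 → Jul 28, 1698: 30 days (June has 30).
Jul 28, 1698 → Aug 28, 1698: 31 days (July has 31).
Aug 28, 1698 → Sep 28, 1698: 31 days (August has 31).
Sep 28, 1698 → Oct 28, 1698: 30 days (September has 30).
Oct 28, 1698 → Nov 25, 1698: 28 days.
Total: 7272 days.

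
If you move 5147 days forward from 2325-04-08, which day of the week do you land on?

First find the weekday of Apr 8, 2325. Doomsday rule: the anchor day for the 2300s is Wednesday. For year 25: 25÷12 = 2 r 1, and 1÷4 = 0, so 2+1+0 = 3.
Wednesday + 3 ≡ Saturday — that's 2325's doomsday.
In April the doomsday date is Apr 4.
Apr 8 is 4 days after Apr 4; 4 mod 7 = 4, so Saturday + 4 = Wednesday.
5147 mod 7 = 2, so 5147 days after a Wednesday is Wednesday + 2 = Friday.

Friday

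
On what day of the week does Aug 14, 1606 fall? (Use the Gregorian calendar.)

Monday

Doomsday rule: the anchor day for the 1600s is Tuesday. For year 06: 6÷12 = 0 r 6, and 6÷4 = 1, so 0+6+1 = 7.
Tuesday + 7 ≡ Tuesday — that's 1606's doomsday.
In August the doomsday date is Aug 8.
Aug 14 is 6 days after Aug 8; 6 mod 7 = 6, so Tuesday + 6 = Monday.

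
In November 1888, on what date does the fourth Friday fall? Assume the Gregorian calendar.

November 1, 1888 is a Thursday.
The first Friday is therefore November 2 (1 days later).
The fourth Friday is 2 + 3×7 = November 23.

November 23, 1888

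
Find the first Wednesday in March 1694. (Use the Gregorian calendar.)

March 1, 1694 is a Monday.
The first Wednesday is therefore March 3 (2 days later).

March 3, 1694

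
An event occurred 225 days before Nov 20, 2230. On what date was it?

April 9, 2230

−20 → Oct 31, 2230 (end of Oct, 31 days; 205 left).
−31 → Sep 30, 2230 (end of Sep, 30 days; 174 left).
−30 → Aug 31, 2230 (end of Aug, 31 days; 144 left).
−31 → Jul 31, 2230 (end of Jul, 31 days; 113 left).
−31 → Jun 30, 2230 (end of Jun, 30 days; 82 left).
−30 → May 31, 2230 (end of May, 31 days; 52 left).
−31 → Apr 30, 2230 (end of Apr, 30 days; 21 left).
−21 → Apr 9, 2230.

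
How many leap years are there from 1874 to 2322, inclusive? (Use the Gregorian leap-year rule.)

Multiples of 4 in [1874,2322]: 112.
Of those, multiples of 100: 5 (not leap unless ÷400).
Multiples of 400: 1.
Leap years = 112 − 5 + 1 = 108.

108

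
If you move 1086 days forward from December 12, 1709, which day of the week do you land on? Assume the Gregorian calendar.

First find the weekday of Dec 12, 1709. Doomsday rule: the anchor day for the 1700s is Sunday. For year 09: 9÷12 = 0 r 9, and 9÷4 = 2, so 0+9+2 = 11.
Sunday + 11 ≡ Thursday — that's 1709's doomsday.
In December the doomsday date is Dec 12.
Dec 12 is the doomsday itself: Thursday.
1086 mod 7 = 1, so 1086 days after a Thursday is Thursday + 1 = Friday.

Friday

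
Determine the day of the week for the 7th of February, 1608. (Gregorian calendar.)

Thursday

Doomsday rule: the anchor day for the 1600s is Tuesday. For year 08: 8÷12 = 0 r 8, and 8÷4 = 2, so 0+8+2 = 10.
Tuesday + 10 ≡ Friday — that's 1608's doomsday.
In February the doomsday date is Feb 29 (1608 is a leap year (divisible by 4)).
Feb 7 is 22 days before Feb 29; 22 mod 7 = 1, so Friday − 1 = Thursday.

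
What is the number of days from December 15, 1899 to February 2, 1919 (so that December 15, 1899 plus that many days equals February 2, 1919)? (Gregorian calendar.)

Dec 15, 1899 → Dec 15, 1900: 365 days.
Dec 15, 1900 → Dec 15, 1901: 365 days.
Dec 15, 1901 → Dec 15, 1902: 365 days.
Dec 15, 1902 → Dec 15, 1903: 365 days.
Dec 15, 1903 → Dec 15, 1904: 366 days (Feb 29, 1904 is in that span).
Dec 15, 1904 → Dec 15, 1905: 365 days.
Dec 15, 1905 → Dec 15, 1906: 365 days.
Dec 15, 1906 → Dec 15, 1907: 365 days.
Dec 15, 1907 → Dec 15, 1908: 366 days (Feb 29, 1908 is in that span).
Dec 15, 1908 → Dec 15, 1909: 365 days.
Dec 15, 1909 → Dec 15, 1910: 365 days.
Dec 15, 1910 → Dec 15, 1911: 365 days.
Dec 15, 1911 → Dec 15, 1912: 366 days (Feb 29, 1912 is in that span).
Dec 15, 1912 → Dec 15, 1913: 365 days.
Dec 15, 1913 → Dec 15, 1914: 365 days.
Dec 15, 1914 → Dec 15, 1915: 365 days.
Dec 15, 1915 → Dec 15, 1916: 366 days (Feb 29, 1916 is in that span).
Dec 15, 1916 → Dec 15, 1917: 365 days.
Dec 15, 1917 → Dec 15, 1918: 365 days.
Dec 15, 1918 → Jan 15, 1919: 31 days (December has 31).
Jan 15, 1919 → Feb 2, 1919: 18 days.
Total: 6988 days.

6988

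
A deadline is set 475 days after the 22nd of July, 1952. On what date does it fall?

November 9, 1953

+365 (one year) → Jul 22, 1953 (110 left).
Jul has 31 days: +10 → Aug 1, 1953 (100 left).
Aug has 31 days: +31 → Sep 1, 1953 (69 left).
Sep has 30 days: +30 → Oct 1, 1953 (39 left).
Oct has 31 days: +31 → Nov 1, 1953 (8 left).
+8 → Nov 9, 1953.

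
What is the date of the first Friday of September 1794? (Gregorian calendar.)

September 1, 1794 is a Monday.
The first Friday is therefore September 5 (4 days later).

September 5, 1794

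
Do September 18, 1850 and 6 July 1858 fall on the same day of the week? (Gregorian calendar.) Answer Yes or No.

No

From Sep 18, 1850 to Jul 6, 1858 is 2848 days.
2848 mod 7 = 6, so they are different weekdays.
(Sep 18, 1850 is a Wednesday; Jul 6, 1858 is a Tuesday.)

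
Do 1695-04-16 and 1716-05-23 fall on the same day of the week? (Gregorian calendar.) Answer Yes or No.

Yes

From Apr 16, 1695 to May 23, 1716 is 7707 days.
7707 mod 7 = 0, so they are the same weekday.
(Apr 16, 1695 is a Saturday; May 23, 1716 is a Saturday.)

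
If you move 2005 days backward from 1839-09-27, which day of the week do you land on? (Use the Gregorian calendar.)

Tuesday

First find the weekday of Sep 27, 1839. Doomsday rule: the anchor day for the 1800s is Friday. For year 39: 39÷12 = 3 r 3, and 3÷4 = 0, so 3+3+0 = 6.
Friday + 6 ≡ Thursday — that's 1839's doomsday.
In September the doomsday date is Sep 5.
Sep 27 is 22 days after Sep 5; 22 mod 7 = 1, so Thursday + 1 = Friday.
2005 mod 7 = 3, so 2005 days before a Friday is Friday − 3 = Tuesday.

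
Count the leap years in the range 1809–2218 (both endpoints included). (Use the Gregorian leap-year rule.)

99

Multiples of 4 in [1809,2218]: 102.
Of those, multiples of 100: 4 (not leap unless ÷400).
Multiples of 400: 1.
Leap years = 102 − 4 + 1 = 99.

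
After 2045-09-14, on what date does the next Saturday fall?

September 16, 2045

Sep 14, 2045 is a Thursday.
From Thursday to the next Saturday is 2 days.
Sep 14, 2045 + 2 = Sep 16, 2045.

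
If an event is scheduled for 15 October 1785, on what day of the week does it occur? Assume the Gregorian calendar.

Doomsday rule: the anchor day for the 1700s is Sunday. For year 85: 85÷12 = 7 r 1, and 1÷4 = 0, so 7+1+0 = 8.
Sunday + 8 ≡ Monday — that's 1785's doomsday.
In October the doomsday date is Oct 10.
Oct 15 is 5 days after Oct 10; 5 mod 7 = 5, so Monday + 5 = Saturday.

Saturday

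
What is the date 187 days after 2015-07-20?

Jul has 31 days: +12 → Aug 1, 2015 (175 left).
Aug has 31 days: +31 → Sep 1, 2015 (144 left).
Sep has 30 days: +30 → Oct 1, 2015 (114 left).
Oct has 31 days: +31 → Nov 1, 2015 (83 left).
Nov has 30 days: +30 → Dec 1, 2015 (53 left).
Dec has 31 days: +31 → Jan 1, 2016 (22 left).
+22 → Jan 23, 2016.

January 23, 2016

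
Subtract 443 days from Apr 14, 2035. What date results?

January 26, 2034

−365 (one year) → Apr 14, 2034 (78 left).
−14 → Mar 31, 2034 (end of Mar, 31 days; 64 left).
−31 → Feb 28, 2034 (end of Feb, 28 days; 33 left).
−28 → Jan 31, 2034 (end of Jan, 31 days; 5 left).
−5 → Jan 26, 2034.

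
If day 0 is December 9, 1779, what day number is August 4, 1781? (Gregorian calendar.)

604

Dec 9, 1779 → Dec 9, 1780: 366 days (Feb 29, 1780 is in that span).
Dec 9, 1780 → Jan 9, 1781: 31 days (December has 31).
Jan 9, 1781 → Feb 9, 1781: 31 days (January has 31).
Feb 9, 1781 → Mar 9, 1781: 28 days (February has 28).
Mar 9, 1781 → Apr 9, 1781: 31 days (March has 31).
Apr 9, 1781 → May 9, 1781: 30 days (April has 30).
May 9, 1781 → Jun 9, 1781: 31 days (May has 31).
Jun 9, 1781 → Jul 9, 1781: 30 days (June has 30).
Jul 9, 1781 → Aug 4, 1781: 26 days.
Total: 604 days.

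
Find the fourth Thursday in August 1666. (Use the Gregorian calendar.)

August 26, 1666

August 1, 1666 is a Sunday.
The first Thursday is therefore August 5 (4 days later).
The fourth Thursday is 5 + 3×7 = August 26.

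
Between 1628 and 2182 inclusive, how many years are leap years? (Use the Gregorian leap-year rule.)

Multiples of 4 in [1628,2182]: 139.
Of those, multiples of 100: 5 (not leap unless ÷400).
Multiples of 400: 1.
Leap years = 139 − 5 + 1 = 135.

135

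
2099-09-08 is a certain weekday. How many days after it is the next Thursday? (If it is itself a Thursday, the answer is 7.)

2

Sep 8, 2099 is a Tuesday.
From Tuesday to the next Thursday is 2 days.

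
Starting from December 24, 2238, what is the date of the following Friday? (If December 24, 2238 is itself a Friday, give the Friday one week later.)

December 28, 2238

Dec 24, 2238 is a Monday.
From Monday to the next Friday is 4 days.
Dec 24, 2238 + 4 = Dec 28, 2238.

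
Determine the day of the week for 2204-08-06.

Doomsday rule: the anchor day for the 2200s is Friday. For year 04: 4÷12 = 0 r 4, and 4÷4 = 1, so 0+4+1 = 5.
Friday + 5 ≡ Wednesday — that's 2204's doomsday.
In August the doomsday date is Aug 8.
Aug 6 is 2 days before Aug 8; 2 mod 7 = 2, so Wednesday − 2 = Monday.

Monday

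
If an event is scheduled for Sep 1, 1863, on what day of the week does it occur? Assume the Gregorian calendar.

Tuesday

Doomsday rule: the anchor day for the 1800s is Friday. For year 63: 63÷12 = 5 r 3, and 3÷4 = 0, so 5+3+0 = 8.
Friday + 8 ≡ Saturday — that's 1863's doomsday.
In September the doomsday date is Sep 5.
Sep 1 is 4 days before Sep 5; 4 mod 7 = 4, so Saturday − 4 = Tuesday.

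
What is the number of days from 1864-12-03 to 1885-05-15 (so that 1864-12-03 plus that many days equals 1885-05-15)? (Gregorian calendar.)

Dec 3, 1864 → Dec 3, 1865: 365 days.
Dec 3, 1865 → Dec 3, 1866: 365 days.
Dec 3, 1866 → Dec 3, 1867: 365 days.
Dec 3, 1867 → Dec 3, 1868: 366 days (Feb 29, 1868 is in that span).
Dec 3, 1868 → Dec 3, 1869: 365 days.
Dec 3, 1869 → Dec 3, 1870: 365 days.
Dec 3, 1870 → Dec 3, 1871: 365 days.
Dec 3, 1871 → Dec 3, 1872: 366 days (Feb 29, 1872 is in that span).
Dec 3, 1872 → Dec 3, 1873: 365 days.
Dec 3, 1873 → Dec 3, 1874: 365 days.
Dec 3, 1874 → Dec 3, 1875: 365 days.
Dec 3, 1875 → Dec 3, 1876: 366 days (Feb 29, 1876 is in that span).
Dec 3, 1876 → Dec 3, 1877: 365 days.
Dec 3, 1877 → Dec 3, 1878: 365 days.
Dec 3, 1878 → Dec 3, 1879: 365 days.
Dec 3, 1879 → Dec 3, 1880: 366 days (Feb 29, 1880 is in that span).
Dec 3, 1880 → Dec 3, 1881: 365 days.
Dec 3, 1881 → Dec 3, 1882: 365 days.
Dec 3, 1882 → Dec 3, 1883: 365 days.
Dec 3, 1883 → Dec 3, 1884: 366 days (Feb 29, 1884 is in that span).
Dec 3, 1884 → Jan 3, 1885: 31 days (December has 31).
Jan 3, 1885 → Feb 3, 1885: 31 days (January has 31).
Feb 3, 1885 → Mar 3, 1885: 28 days (February has 28).
Mar 3, 1885 → Apr 3, 1885: 31 days (March has 31).
Apr 3, 1885 → May 3, 1885: 30 days (April has 30).
May 3, 1885 → May 15, 1885: 12 days.
Total: 7468 days.

7468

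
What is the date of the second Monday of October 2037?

October 1, 2037 is a Thursday.
The first Monday is therefore October 5 (4 days later).
The second Monday is 5 + 1×7 = October 12.

October 12, 2037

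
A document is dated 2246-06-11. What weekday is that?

Thursday

Doomsday rule: the anchor day for the 2200s is Friday. For year 46: 46÷12 = 3 r 10, and 10÷4 = 2, so 3+10+2 = 15.
Friday + 15 ≡ Saturday — that's 2246's doomsday.
In June the doomsday date is Jun 6.
Jun 11 is 5 days after Jun 6; 5 mod 7 = 5, so Saturday + 5 = Thursday.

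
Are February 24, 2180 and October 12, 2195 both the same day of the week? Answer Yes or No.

No

From Feb 24, 2180 to Oct 12, 2195 is 5709 days.
5709 mod 7 = 4, so they are different weekdays.
(Feb 24, 2180 is a Thursday; Oct 12, 2195 is a Monday.)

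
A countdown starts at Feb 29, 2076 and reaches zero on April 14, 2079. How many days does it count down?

Feb 29, 2076 → Mar 1, 2077: 366 days.
Mar 1, 2077 → Mar 1, 2078: 365 days.
Mar 1, 2078 → Mar 1, 2079: 365 days.
Mar 1, 2079 → Apr 1, 2079: 31 days (March has 31).
Apr 1, 2079 → Apr 14, 2079: 13 days.
Total: 1140 days.

1140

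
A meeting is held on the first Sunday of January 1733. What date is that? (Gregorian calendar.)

January 4, 1733

January 1, 1733 is a Thursday.
The first Sunday is therefore January 4 (3 days later).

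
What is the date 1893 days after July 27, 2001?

+365 (one year) → Jul 27, 2002 (1528 left).
+365 (one year) → Jul 27, 2003 (1163 left).
+366 (one year; includes Feb 29, 2004) → Jul 27, 2004 (797 left).
+365 (one year) → Jul 27, 2005 (432 left).
+365 (one year) → Jul 27, 2006 (67 left).
Jul has 31 days: +5 → Aug 1, 2006 (62 left).
Aug has 31 days: +31 → Sep 1, 2006 (31 left).
Sep has 30 days: +30 → Oct 1, 2006 (1 left).
+1 → Oct 2, 2006.

October 2, 2006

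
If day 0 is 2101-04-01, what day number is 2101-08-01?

Apr 1, 2101 → May 1, 2101: 30 days (April has 30).
May 1, 2101 → Jun 1, 2101: 31 days (May has 31).
Jun 1, 2101 → Jul 1, 2101: 30 days (June has 30).
Jul 1, 2101 → Aug 1, 2101: 31 days.
Total: 122 days.

122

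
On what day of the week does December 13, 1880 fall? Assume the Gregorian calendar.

January 1, 1880 is a Thursday.
Jan 1, 1880 → Feb 1, 1880: 31 days (January has 31).
Feb 1, 1880 → Mar 1, 1880: 29 days (February has 29).
Mar 1, 1880 → Apr 1, 1880: 31 days (March has 31).
Apr 1, 1880 → May 1, 1880: 30 days (April has 30).
May 1, 1880 → Jun 1, 1880: 31 days (May has 31).
Jun 1, 1880 → Jul 1, 1880: 30 days (June has 30).
Jul 1, 1880 → Aug 1, 1880: 31 days (July has 31).
Aug 1, 1880 → Sep 1, 1880: 31 days (August has 31).
Sep 1, 1880 → Oct 1, 1880: 30 days (September has 30).
Oct 1, 1880 → Nov 1, 1880: 31 days (October has 31).
Nov 1, 1880 → Dec 1, 1880: 30 days (November has 30).
Dec 1, 1880 → Dec 13, 1880: 12 days.
Total: 347 days.
347 mod 7 = 4, so Thursday + 4 = Monday.

Monday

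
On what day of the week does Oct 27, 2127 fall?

Doomsday rule: the anchor day for the 2100s is Sunday. For year 27: 27÷12 = 2 r 3, and 3÷4 = 0, so 2+3+0 = 5.
Sunday + 5 ≡ Friday — that's 2127's doomsday.
In October the doomsday date is Oct 10.
Oct 27 is 17 days after Oct 10; 17 mod 7 = 3, so Friday + 3 = Monday.

Monday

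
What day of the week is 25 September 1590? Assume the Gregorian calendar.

Doomsday rule: the anchor day for the 1500s is Wednesday. For year 90: 90÷12 = 7 r 6, and 6÷4 = 1, so 7+6+1 = 14.
Wednesday + 14 ≡ Wednesday — that's 1590's doomsday.
In September the doomsday date is Sep 5.
Sep 25 is 20 days after Sep 5; 20 mod 7 = 6, so Wednesday + 6 = Tuesday.

Tuesday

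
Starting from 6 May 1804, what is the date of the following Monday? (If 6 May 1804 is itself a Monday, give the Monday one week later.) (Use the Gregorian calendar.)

May 6, 1804 is a Sunday.
From Sunday to the next Monday is 1 day.
May 6, 1804 + 1 = May 7, 1804.

May 7, 1804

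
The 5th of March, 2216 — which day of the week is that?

Tuesday

Doomsday rule: the anchor day for the 2200s is Friday. For year 16: 16÷12 = 1 r 4, and 4÷4 = 1, so 1+4+1 = 6.
Friday + 6 ≡ Thursday — that's 2216's doomsday.
In March the doomsday date is Mar 14.
Mar 5 is 9 days before Mar 14; 9 mod 7 = 2, so Thursday − 2 = Tuesday.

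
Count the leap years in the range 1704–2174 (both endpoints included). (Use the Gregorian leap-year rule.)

115

Multiples of 4 in [1704,2174]: 118.
Of those, multiples of 100: 4 (not leap unless ÷400).
Multiples of 400: 1.
Leap years = 118 − 4 + 1 = 115.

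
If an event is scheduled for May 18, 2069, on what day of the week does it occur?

Saturday

Doomsday rule: the anchor day for the 2000s is Tuesday. For year 69: 69÷12 = 5 r 9, and 9÷4 = 2, so 5+9+2 = 16.
Tuesday + 16 ≡ Thursday — that's 2069's doomsday.
In May the doomsday date is May 9.
May 18 is 9 days after May 9; 9 mod 7 = 2, so Thursday + 2 = Saturday.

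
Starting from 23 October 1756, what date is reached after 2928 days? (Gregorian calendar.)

October 29, 1764

+365 (one year) → Oct 23, 1757 (2563 left).
+365 (one year) → Oct 23, 1758 (2198 left).
+365 (one year) → Oct 23, 1759 (1833 left).
+366 (one year; includes Feb 29, 1760) → Oct 23, 1760 (1467 left).
+365 (one year) → Oct 23, 1761 (1102 left).
+365 (one year) → Oct 23, 1762 (737 left).
+365 (one year) → Oct 23, 1763 (372 left).
Oct has 31 days: +9 → Nov 1, 1763 (363 left).
Nov has 30 days: +30 → Dec 1, 1763 (333 left).
Dec has 31 days: +31 → Jan 1, 1764 (302 left).
Jan has 31 days: +31 → Feb 1, 1764 (271 left).
Feb has 29 days: +29 → Mar 1, 1764 (242 left).
Mar has 31 days: +31 → Apr 1, 1764 (211 left).
Apr has 30 days: +30 → May 1, 1764 (181 left).
May has 31 days: +31 → Jun 1, 1764 (150 left).
Jun has 30 days: +30 → Jul 1, 1764 (120 left).
Jul has 31 days: +31 → Aug 1, 1764 (89 left).
Aug has 31 days: +31 → Sep 1, 1764 (58 left).
Sep has 30 days: +30 → Oct 1, 1764 (28 left).
+28 → Oct 29, 1764.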